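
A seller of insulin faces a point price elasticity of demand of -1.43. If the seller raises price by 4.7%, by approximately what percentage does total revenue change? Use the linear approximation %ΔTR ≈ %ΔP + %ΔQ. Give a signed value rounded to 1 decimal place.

-2.0%

%ΔQ ≈ Ed × %ΔP = (-1.43) × (+4.7%) = -6.7210%
%ΔTR ≈ %ΔP + %ΔQ = (+4.7%) + (-6.7210%) = -2.0210%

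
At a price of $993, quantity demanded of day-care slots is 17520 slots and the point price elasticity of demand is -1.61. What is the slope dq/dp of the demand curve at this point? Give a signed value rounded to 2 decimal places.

Ed = (dq/dp)·(p/q) ⇒ dq/dp = Ed·q/p = (-1.61)·17520/993 = -28.4060…

-28.41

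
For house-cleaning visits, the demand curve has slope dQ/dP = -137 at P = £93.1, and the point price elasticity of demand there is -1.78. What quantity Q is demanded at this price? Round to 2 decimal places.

Ed = (dQ/dP)·(P/Q) ⇒ Q = (dQ/dP)·P/Ed = (-137)·93.1/(-1.78) = 7165.5617…

7165.56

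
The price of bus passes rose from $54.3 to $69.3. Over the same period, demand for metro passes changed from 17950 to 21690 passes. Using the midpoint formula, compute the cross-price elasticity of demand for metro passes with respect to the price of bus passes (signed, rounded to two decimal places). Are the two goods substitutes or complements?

%ΔQ_{metro passes} = (21690 − 17950)/avg = 3740/19820 = 0.188698…
%ΔP_{bus passes} = (69.3 − 54.3)/avg = 15/61.8 = 0.242718…
E_cross = (3740/19820) / (15/61.8) = 0.7774…
E_cross > 0 ⇒ the goods are substitutes.

0.78; substitutes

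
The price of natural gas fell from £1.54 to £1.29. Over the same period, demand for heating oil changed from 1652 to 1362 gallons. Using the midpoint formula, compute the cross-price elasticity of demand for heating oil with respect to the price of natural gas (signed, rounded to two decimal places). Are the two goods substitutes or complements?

%ΔQ_{heating oil} = (1362 − 1652)/avg = -290/1507 = -0.192435…
%ΔP_{natural gas} = (1.29 − 1.54)/avg = -0.25/1.415 = -0.176678…
E_cross = (-290/1507) / (-0.25/1.415) = 1.0891…
E_cross > 0 ⇒ the goods are substitutes.

1.09; substitutes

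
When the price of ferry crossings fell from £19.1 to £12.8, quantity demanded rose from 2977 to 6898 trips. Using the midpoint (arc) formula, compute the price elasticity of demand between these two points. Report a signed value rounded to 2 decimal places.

-2.01

%ΔQ = (6898 − 2977) / [(2977 + 6898)/2] = 3921/4937.5 = 0.794126…
%ΔP = (12.8 − 19.1) / [(19.1 + 12.8)/2] = -6.3/15.95 = -0.394984…
Arc Ed = %ΔQ / %ΔP = (3921/4937.5) / (-6.3/15.95) = -2.0105…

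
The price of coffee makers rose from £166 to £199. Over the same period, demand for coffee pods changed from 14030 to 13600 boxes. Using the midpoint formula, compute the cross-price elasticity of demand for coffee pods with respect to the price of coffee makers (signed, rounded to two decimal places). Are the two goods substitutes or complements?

-0.17; complements

%ΔQ_{coffee pods} = (13600 − 14030)/avg = -430/13815 = -0.031125…
%ΔP_{coffee makers} = (199 − 166)/avg = 33/182.5 = 0.180821…
E_cross = (-430/13815) / (33/182.5) = -0.1721…
E_cross < 0 ⇒ the goods are complements.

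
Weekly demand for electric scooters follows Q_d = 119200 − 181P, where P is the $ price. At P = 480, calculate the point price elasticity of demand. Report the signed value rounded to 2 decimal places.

-2.69

dQ_d/dP = −181. At P = 480, Q_d = 119200 − 181(480) = 32320.
Ed = (dQ_d/dP)·(P/Q_d) = −181 × (480/32320) = -2.6881…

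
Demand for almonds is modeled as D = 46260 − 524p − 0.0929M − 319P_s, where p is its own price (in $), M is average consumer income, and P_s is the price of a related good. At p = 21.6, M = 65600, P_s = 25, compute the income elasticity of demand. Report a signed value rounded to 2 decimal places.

-0.29

At the given values, D = 46260 − 524(21.6) − 0.0929(65600) − 319(25) = 20872.36.
∂D/∂M = -0.0929.
E = (-0.0929) × (65600/20872.36) = -0.2919…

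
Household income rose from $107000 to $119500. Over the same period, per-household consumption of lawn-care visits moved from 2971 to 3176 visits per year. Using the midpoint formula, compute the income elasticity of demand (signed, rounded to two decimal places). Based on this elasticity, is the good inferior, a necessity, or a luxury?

0.60; necessity

%ΔQ = (3176 − 2971)/[( 2971 + 3176)/2] = 205/3073.5 = 0.066699…
%ΔIncome = (119500 − 107000)/[( 107000 + 119500)/2] = 12500/113250 = 0.110375…
E_income = (205/3073.5) / (12500/113250) = 0.6042…
0 < E_income < 1 ⇒ normal good, necessity.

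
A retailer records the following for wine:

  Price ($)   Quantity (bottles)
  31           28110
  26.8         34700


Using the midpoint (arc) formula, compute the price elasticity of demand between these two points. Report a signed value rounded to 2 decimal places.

%ΔQ = (34700 − 28110) / [(28110 + 34700)/2] = 6590/31405 = 0.209839…
%ΔP = (26.8 − 31) / [(31 + 26.8)/2] = -4.2/28.9 = -0.145328…
Arc Ed = %ΔQ / %ΔP = (6590/31405) / (-4.2/28.9) = -1.4438…

-1.44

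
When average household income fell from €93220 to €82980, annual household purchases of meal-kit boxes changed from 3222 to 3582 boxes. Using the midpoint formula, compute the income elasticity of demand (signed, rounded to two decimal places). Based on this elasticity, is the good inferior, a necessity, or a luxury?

%ΔQ = (3582 − 3222)/[( 3222 + 3582)/2] = 360/3402 = 0.105820…
%ΔIncome = (82980 − 93220)/[( 93220 + 82980)/2] = -10240/88100 = -0.116231…
E_income = (360/3402) / (-10240/88100) = -0.9104…
E_income < 0 ⇒ inferior good.

-0.91; inferior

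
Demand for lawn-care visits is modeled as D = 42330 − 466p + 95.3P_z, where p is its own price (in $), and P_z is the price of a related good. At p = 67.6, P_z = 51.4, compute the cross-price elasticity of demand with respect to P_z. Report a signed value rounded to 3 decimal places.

At the given values, D = 42330 − 466(67.6) + 95.3(51.4) = 15726.82.
∂D/∂P_z = 95.3.
E = (95.3) × (51.4/15726.82) = 0.31146…

0.311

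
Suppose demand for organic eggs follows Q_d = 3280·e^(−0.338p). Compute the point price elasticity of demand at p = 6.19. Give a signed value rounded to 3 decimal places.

-2.092

dQ_d/dp = −0.338·Q_d = -136.82. At p = 6.19, Q_d = 404.794.
Ed = (dQ_d/dp)·(p/Q_d) = (-136.82) × (6.19/404.794) = -2.09222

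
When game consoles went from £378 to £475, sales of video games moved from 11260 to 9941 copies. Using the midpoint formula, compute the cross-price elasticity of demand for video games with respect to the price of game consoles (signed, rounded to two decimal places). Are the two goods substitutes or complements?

%ΔQ_{video games} = (9941 − 11260)/avg = -1319/10600.5 = -0.124428…
%ΔP_{game consoles} = (475 − 378)/avg = 97/426.5 = 0.227432…
E_cross = (-1319/10600.5) / (97/426.5) = -0.5470…
E_cross < 0 ⇒ the goods are complements.

-0.55; complements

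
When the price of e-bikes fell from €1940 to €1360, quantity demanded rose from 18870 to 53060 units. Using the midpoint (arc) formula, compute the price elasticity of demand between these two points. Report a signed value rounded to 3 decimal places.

-2.704

%ΔQ = (53060 − 18870) / [(18870 + 53060)/2] = 34190/35965 = 0.950646…
%ΔP = (1360 − 1940) / [(1940 + 1360)/2] = -580/1650 = -0.351515…
Arc Ed = %ΔQ / %ΔP = (34190/35965) / (-580/1650) = -2.70442…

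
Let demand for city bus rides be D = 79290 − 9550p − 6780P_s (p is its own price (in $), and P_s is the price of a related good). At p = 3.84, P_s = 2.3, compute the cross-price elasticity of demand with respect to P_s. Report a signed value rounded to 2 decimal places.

At the given values, D = 79290 − 9550(3.84) − 6780(2.3) = 27024.
∂D/∂P_s = -6780.
E = (-6780) × (2.3/27024) = -0.5770…

-0.58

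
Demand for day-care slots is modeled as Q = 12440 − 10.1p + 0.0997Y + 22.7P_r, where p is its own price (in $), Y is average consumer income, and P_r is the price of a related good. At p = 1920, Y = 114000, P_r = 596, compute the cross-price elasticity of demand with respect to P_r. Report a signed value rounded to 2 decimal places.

At the given values, Q = 12440 − 10.1(1920) + 0.0997(114000) + 22.7(596) = 17943.
∂Q/∂P_r = 22.7.
E = (22.7) × (596/17943) = 0.7540…

0.75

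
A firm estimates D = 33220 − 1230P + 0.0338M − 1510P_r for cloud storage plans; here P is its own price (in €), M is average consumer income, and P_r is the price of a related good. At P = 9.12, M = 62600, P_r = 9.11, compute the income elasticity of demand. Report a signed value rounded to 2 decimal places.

0.20

At the given values, D = 33220 − 1230(9.12) + 0.0338(62600) − 1510(9.11) = 10362.18.
∂D/∂M = 0.0338.
E = (0.0338) × (62600/10362.18) = 0.2041…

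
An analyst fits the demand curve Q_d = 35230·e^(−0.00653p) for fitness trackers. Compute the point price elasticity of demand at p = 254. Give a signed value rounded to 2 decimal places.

-1.66

dQ_d/dp = −0.00653·Q_d = -43.8022. At p = 254, Q_d = 6707.85.
Ed = (dQ_d/dp)·(p/Q_d) = (-43.8022) × (254/6707.85) = -1.6586…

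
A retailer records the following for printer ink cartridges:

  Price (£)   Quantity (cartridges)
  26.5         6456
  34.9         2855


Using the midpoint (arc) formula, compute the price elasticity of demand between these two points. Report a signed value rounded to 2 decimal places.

-2.83

%ΔQ = (2855 − 6456) / [(6456 + 2855)/2] = -3601/4655.5 = -0.773493…
%ΔP = (34.9 − 26.5) / [(26.5 + 34.9)/2] = 8.4/30.7 = 0.273615…
Arc Ed = %ΔQ / %ΔP = (-3601/4655.5) / (8.4/30.7) = -2.8269…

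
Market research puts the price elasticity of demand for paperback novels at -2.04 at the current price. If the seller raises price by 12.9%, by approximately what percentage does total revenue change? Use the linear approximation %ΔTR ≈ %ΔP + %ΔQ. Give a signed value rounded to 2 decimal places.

%ΔQ ≈ Ed × %ΔP = (-2.04) × (+12.9%) = -26.3160%
%ΔTR ≈ %ΔP + %ΔQ = (+12.9%) + (-26.3160%) = -13.4160%

-13.42%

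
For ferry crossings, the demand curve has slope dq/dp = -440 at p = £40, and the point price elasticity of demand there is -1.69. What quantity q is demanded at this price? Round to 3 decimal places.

Ed = (dq/dp)·(p/q) ⇒ q = (dq/dp)·p/Ed = (-440)·40/(-1.69) = 10414.20118…

10414.201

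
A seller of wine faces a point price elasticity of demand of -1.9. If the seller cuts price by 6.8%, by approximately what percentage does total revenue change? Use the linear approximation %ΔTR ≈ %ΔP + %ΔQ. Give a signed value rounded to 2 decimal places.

%ΔQ ≈ Ed × %ΔP = (-1.9) × (-6.8%) = +12.9200%
%ΔTR ≈ %ΔP + %ΔQ = (-6.8%) + (+12.9200%) = +6.1200%

+6.12%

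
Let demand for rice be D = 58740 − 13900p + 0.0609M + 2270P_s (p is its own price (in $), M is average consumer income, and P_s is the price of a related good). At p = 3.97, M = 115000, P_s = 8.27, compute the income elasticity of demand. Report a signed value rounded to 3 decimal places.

At the given values, D = 58740 − 13900(3.97) + 0.0609(115000) + 2270(8.27) = 29333.4.
∂D/∂M = 0.0609.
E = (0.0609) × (115000/29333.4) = 0.23875…

0.239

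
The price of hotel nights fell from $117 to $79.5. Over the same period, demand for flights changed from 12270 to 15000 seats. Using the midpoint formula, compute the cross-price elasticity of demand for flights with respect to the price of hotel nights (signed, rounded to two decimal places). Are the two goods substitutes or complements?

-0.52; complements

%ΔQ_{flights} = (15000 − 12270)/avg = 2730/13635 = 0.200220…
%ΔP_{hotel nights} = (79.5 − 117)/avg = -37.5/98.25 = -0.381679…
E_cross = (2730/13635) / (-37.5/98.25) = -0.5245…
E_cross < 0 ⇒ the goods are complements.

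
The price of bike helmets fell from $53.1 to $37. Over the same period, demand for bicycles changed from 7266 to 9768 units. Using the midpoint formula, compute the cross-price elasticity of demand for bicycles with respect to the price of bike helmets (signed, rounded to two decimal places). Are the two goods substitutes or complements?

-0.82; complements

%ΔQ_{bicycles} = (9768 − 7266)/avg = 2502/8517 = 0.293765…
%ΔP_{bike helmets} = (37 − 53.1)/avg = -16.1/45.05 = -0.357380…
E_cross = (2502/8517) / (-16.1/45.05) = -0.8219…
E_cross < 0 ⇒ the goods are complements.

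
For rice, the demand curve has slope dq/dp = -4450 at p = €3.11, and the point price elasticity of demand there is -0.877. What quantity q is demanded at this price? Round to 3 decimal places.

Ed = (dq/dp)·(p/q) ⇒ q = (dq/dp)·p/Ed = (-4450)·3.11/(-0.877) = 15780.50171…

15780.502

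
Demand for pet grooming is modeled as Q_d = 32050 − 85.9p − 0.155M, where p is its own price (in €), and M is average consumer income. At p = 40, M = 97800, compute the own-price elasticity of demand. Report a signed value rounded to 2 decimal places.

-0.26

At the given values, Q_d = 32050 − 85.9(40) − 0.155(97800) = 13455.
∂Q_d/∂p = −85.9.
E = (-85.9) × (40/13455) = -0.2553…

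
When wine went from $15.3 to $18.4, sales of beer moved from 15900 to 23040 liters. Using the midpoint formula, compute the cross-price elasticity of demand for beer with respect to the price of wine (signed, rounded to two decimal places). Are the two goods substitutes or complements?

1.99; substitutes

%ΔQ_{beer} = (23040 − 15900)/avg = 7140/19470 = 0.366718…
%ΔP_{wine} = (18.4 − 15.3)/avg = 3.1/16.85 = 0.183976…
E_cross = (7140/19470) / (3.1/16.85) = 1.9932…
E_cross > 0 ⇒ the goods are substitutes.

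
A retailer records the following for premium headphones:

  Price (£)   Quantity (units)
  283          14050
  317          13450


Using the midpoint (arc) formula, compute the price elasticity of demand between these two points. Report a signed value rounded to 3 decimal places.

%ΔQ = (13450 − 14050) / [(14050 + 13450)/2] = -600/13750 = -0.043636…
%ΔP = (317 − 283) / [(283 + 317)/2] = 34/300 = 0.113333…
Arc Ed = %ΔQ / %ΔP = (-600/13750) / (34/300) = -0.38502…

-0.385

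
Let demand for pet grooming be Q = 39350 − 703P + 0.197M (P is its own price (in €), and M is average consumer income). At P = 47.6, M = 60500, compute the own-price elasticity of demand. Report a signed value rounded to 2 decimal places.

At the given values, Q = 39350 − 703(47.6) + 0.197(60500) = 17805.7.
∂Q/∂P = −703.
E = (-703) × (47.6/17805.7) = -1.8793…

-1.88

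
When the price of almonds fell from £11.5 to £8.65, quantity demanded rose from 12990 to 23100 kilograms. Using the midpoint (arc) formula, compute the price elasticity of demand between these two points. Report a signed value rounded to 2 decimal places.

-1.98

%ΔQ = (23100 − 12990) / [(12990 + 23100)/2] = 10110/18045 = 0.560266…
%ΔP = (8.65 − 11.5) / [(11.5 + 8.65)/2] = -2.85/10.075 = -0.282878…
Arc Ed = %ΔQ / %ΔP = (10110/18045) / (-2.85/10.075) = -1.9805…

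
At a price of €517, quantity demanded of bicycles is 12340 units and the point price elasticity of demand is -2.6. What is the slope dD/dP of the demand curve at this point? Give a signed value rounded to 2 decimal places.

Ed = (dD/dP)·(P/D) ⇒ dD/dP = Ed·D/P = (-2.6)·12340/517 = -62.0580…

-62.06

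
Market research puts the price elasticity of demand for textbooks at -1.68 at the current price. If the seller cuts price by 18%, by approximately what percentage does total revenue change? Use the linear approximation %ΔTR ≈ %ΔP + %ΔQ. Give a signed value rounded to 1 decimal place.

%ΔQ ≈ Ed × %ΔP = (-1.68) × (-18%) = +30.2400%
%ΔTR ≈ %ΔP + %ΔQ = (-18%) + (+30.2400%) = +12.2400%

+12.2%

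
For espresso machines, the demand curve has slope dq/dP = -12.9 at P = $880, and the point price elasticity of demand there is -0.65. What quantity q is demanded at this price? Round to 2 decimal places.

17464.62

Ed = (dq/dP)·(P/q) ⇒ q = (dq/dP)·P/Ed = (-12.9)·880/(-0.65) = 17464.6153…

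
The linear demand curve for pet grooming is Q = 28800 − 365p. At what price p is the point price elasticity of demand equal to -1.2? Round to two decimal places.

43.04

Ed = −365p/(28800 − 365p). Set this equal to -1.2:
365p = 1.2·(28800 − 365p) ⇒ 365p(1 + 1.2) = 1.2·28800
p = 1.2·28800 / (365·2.2) = 43.0386…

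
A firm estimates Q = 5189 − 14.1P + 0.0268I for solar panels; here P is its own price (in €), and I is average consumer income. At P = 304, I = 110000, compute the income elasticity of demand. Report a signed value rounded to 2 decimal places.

0.77

At the given values, Q = 5189 − 14.1(304) + 0.0268(110000) = 3850.6.
∂Q/∂I = 0.0268.
E = (0.0268) × (110000/3850.6) = 0.7655…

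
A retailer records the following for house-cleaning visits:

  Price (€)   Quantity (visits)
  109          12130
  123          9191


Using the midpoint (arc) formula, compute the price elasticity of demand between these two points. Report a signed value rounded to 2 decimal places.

%ΔQ = (9191 − 12130) / [(12130 + 9191)/2] = -2939/10660.5 = -0.275690…
%ΔP = (123 − 109) / [(109 + 123)/2] = 14/116 = 0.120689…
Arc Ed = %ΔQ / %ΔP = (-2939/10660.5) / (14/116) = -2.2842…

-2.28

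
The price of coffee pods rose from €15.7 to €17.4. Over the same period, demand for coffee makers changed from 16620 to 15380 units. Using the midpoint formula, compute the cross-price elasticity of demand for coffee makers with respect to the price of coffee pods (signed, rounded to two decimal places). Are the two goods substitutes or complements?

%ΔQ_{coffee makers} = (15380 − 16620)/avg = -1240/16000 = -0.0775
%ΔP_{coffee pods} = (17.4 − 15.7)/avg = 1.7/16.55 = 0.102719…
E_cross = (-1240/16000) / (1.7/16.55) = -0.7544…
E_cross < 0 ⇒ the goods are complements.

-0.75; complements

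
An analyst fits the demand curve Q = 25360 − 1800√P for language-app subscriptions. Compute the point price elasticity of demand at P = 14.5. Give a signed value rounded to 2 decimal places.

-0.19

dQ/dP = −1800/(2√P) = -236.352. At P = 14.5, Q = 18505.8.
Ed = (dQ/dP)·(P/Q) = (-236.352) × (14.5/18505.8) = -0.1851…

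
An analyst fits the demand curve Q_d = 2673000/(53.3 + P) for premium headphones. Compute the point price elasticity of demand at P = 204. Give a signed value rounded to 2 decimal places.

-0.79

dQ_d/dP = −2673000/(53.3 + P)² = -40.3756. At P = 204, Q_d = 10388.7.
Ed = (dQ_d/dP)·(P/Q_d) = (-40.3756) × (204/10388.7) = -0.7928…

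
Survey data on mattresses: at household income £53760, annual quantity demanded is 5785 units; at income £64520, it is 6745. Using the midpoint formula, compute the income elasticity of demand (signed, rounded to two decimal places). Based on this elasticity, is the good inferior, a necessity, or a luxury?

0.84; necessity

%ΔQ = (6745 − 5785)/[( 5785 + 6745)/2] = 960/6265 = 0.153232…
%ΔIncome = (64520 − 53760)/[( 53760 + 64520)/2] = 10760/59140 = 0.181941…
E_income = (960/6265) / (10760/59140) = 0.8422…
0 < E_income < 1 ⇒ normal good, necessity.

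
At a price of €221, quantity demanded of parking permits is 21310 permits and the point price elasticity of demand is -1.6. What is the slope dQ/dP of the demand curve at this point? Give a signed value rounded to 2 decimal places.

-154.28

Ed = (dQ/dP)·(P/Q) ⇒ dQ/dP = Ed·Q/P = (-1.6)·21310/221 = -154.2805…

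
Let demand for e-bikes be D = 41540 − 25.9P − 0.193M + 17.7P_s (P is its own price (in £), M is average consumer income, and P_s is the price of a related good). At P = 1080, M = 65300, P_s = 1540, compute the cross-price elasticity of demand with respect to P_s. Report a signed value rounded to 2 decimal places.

At the given values, D = 41540 − 25.9(1080) − 0.193(65300) + 17.7(1540) = 28223.1.
∂D/∂P_s = 17.7.
E = (17.7) × (1540/28223.1) = 0.9658…

0.97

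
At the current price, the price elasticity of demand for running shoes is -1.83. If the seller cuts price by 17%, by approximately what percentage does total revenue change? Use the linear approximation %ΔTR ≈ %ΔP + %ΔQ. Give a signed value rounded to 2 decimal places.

+14.11%

%ΔQ ≈ Ed × %ΔP = (-1.83) × (-17%) = +31.1100%
%ΔTR ≈ %ΔP + %ΔQ = (-17%) + (+31.1100%) = +14.1100%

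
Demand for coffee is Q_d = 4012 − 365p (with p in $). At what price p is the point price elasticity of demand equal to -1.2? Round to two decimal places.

6.00

Ed = −365p/(4012 − 365p). Set this equal to -1.2:
365p = 1.2·(4012 − 365p) ⇒ 365p(1 + 1.2) = 1.2·4012
p = 1.2·4012 / (365·2.2) = 5.9955…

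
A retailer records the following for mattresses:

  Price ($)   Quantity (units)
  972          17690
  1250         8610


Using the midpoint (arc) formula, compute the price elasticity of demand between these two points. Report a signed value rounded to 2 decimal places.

%ΔQ = (8610 − 17690) / [(17690 + 8610)/2] = -9080/13150 = -0.690494…
%ΔP = (1250 − 972) / [(972 + 1250)/2] = 278/1111 = 0.250225…
Arc Ed = %ΔQ / %ΔP = (-9080/13150) / (278/1111) = -2.7594…

-2.76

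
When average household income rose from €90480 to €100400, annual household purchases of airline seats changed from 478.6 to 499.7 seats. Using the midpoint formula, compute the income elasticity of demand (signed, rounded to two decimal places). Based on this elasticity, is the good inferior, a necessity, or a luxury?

0.42; necessity

%ΔQ = (499.7 − 478.6)/[( 478.6 + 499.7)/2] = 21.1/489.15 = 0.043136…
%ΔIncome = (100400 − 90480)/[( 90480 + 100400)/2] = 9920/95440 = 0.103939…
E_income = (21.1/489.15) / (9920/95440) = 0.4150…
0 < E_income < 1 ⇒ normal good, necessity.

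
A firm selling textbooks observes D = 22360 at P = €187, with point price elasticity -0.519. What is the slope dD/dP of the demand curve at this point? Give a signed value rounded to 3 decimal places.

Ed = (dD/dP)·(P/D) ⇒ dD/dP = Ed·D/P = (-0.519)·22360/187 = -62.05796…

-62.058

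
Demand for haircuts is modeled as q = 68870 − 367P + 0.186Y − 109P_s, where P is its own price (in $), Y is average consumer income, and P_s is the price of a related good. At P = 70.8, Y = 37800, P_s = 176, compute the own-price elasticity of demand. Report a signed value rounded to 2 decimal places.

-0.85

At the given values, q = 68870 − 367(70.8) + 0.186(37800) − 109(176) = 30733.2.
∂q/∂P = −367.
E = (-367) × (70.8/30733.2) = -0.8454…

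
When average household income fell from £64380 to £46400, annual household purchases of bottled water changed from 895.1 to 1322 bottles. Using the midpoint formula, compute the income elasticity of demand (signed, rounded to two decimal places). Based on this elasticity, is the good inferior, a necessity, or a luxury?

%ΔQ = (1322 − 895.1)/[( 895.1 + 1322)/2] = 426.9/1108.55 = 0.385097…
%ΔIncome = (46400 − 64380)/[( 64380 + 46400)/2] = -17980/55390 = -0.324607…
E_income = (426.9/1108.55) / (-17980/55390) = -1.1863…
E_income < 0 ⇒ inferior good.

-1.19; inferior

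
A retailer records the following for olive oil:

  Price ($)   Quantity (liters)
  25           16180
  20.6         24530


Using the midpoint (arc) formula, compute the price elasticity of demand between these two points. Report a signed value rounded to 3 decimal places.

-2.126

%ΔQ = (24530 − 16180) / [(16180 + 24530)/2] = 8350/20355 = 0.410218…
%ΔP = (20.6 − 25) / [(25 + 20.6)/2] = -4.4/22.8 = -0.192982…
Arc Ed = %ΔQ / %ΔP = (8350/20355) / (-4.4/22.8) = -2.12567…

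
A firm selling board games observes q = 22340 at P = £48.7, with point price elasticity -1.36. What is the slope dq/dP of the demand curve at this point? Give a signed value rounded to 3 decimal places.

Ed = (dq/dP)·(P/q) ⇒ dq/dP = Ed·q/P = (-1.36)·22340/48.7 = -623.86858…

-623.869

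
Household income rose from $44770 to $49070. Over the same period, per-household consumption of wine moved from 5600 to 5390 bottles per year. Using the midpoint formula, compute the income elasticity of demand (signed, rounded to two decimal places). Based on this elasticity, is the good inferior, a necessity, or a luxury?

-0.42; inferior

%ΔQ = (5390 − 5600)/[( 5600 + 5390)/2] = -210/5495 = -0.038216…
%ΔIncome = (49070 − 44770)/[( 44770 + 49070)/2] = 4300/46920 = 0.091645…
E_income = (-210/5495) / (4300/46920) = -0.4170…
E_income < 0 ⇒ inferior good.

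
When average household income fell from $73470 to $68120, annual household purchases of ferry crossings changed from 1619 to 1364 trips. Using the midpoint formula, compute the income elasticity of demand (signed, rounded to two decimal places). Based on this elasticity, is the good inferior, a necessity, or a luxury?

2.26; luxury

%ΔQ = (1364 − 1619)/[( 1619 + 1364)/2] = -255/1491.5 = -0.170968…
%ΔIncome = (68120 − 73470)/[( 73470 + 68120)/2] = -5350/70795 = -0.075570…
E_income = (-255/1491.5) / (-5350/70795) = 2.2623…
E_income > 1 ⇒ normal good, luxury.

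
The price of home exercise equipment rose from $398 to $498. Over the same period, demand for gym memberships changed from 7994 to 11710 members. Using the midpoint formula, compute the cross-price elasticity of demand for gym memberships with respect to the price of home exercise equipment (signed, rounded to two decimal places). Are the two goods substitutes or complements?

%ΔQ_{gym memberships} = (11710 − 7994)/avg = 3716/9852 = 0.377182…
%ΔP_{home exercise equipment} = (498 − 398)/avg = 100/448 = 0.223214…
E_cross = (3716/9852) / (100/448) = 1.6897…
E_cross > 0 ⇒ the goods are substitutes.

1.69; substitutes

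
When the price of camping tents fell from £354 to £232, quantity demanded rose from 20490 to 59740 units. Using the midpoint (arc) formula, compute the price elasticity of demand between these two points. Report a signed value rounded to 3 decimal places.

%ΔQ = (59740 − 20490) / [(20490 + 59740)/2] = 39250/40115 = 0.978436…
%ΔP = (232 − 354) / [(354 + 232)/2] = -122/293 = -0.416382…
Arc Ed = %ΔQ / %ΔP = (39250/40115) / (-122/293) = -2.34985…

-2.350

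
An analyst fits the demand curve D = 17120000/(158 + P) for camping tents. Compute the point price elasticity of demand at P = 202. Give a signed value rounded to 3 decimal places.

dD/dP = −17120000/(158 + P)² = -132.099. At P = 202, D = 47555.6.
Ed = (dD/dP)·(P/D) = (-132.099) × (202/47555.6) = -0.56111…

-0.561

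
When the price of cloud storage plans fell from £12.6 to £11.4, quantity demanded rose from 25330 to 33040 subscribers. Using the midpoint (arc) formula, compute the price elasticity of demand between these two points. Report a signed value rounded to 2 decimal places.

%ΔQ = (33040 − 25330) / [(25330 + 33040)/2] = 7710/29185 = 0.264176…
%ΔP = (11.4 − 12.6) / [(12.6 + 11.4)/2] = -1.2/12 = -0.1
Arc Ed = %ΔQ / %ΔP = (7710/29185) / (-1.2/12) = -2.6417…

-2.64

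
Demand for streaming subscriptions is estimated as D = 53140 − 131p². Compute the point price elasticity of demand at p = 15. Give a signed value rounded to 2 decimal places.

-2.49

dD/dp = −2·131·p = -3930. At p = 15, D = 23665.
Ed = (dD/dp)·(p/D) = (-3930) × (15/23665) = -2.4910…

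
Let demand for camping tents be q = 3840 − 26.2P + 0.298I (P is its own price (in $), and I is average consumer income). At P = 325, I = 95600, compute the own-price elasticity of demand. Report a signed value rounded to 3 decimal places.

At the given values, q = 3840 − 26.2(325) + 0.298(95600) = 23813.8.
∂q/∂P = −26.2.
E = (-26.2) × (325/23813.8) = -0.35756…

-0.358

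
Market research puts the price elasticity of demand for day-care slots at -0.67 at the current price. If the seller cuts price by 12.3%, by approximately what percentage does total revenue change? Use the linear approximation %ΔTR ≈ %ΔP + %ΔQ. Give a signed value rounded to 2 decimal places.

%ΔQ ≈ Ed × %ΔP = (-0.67) × (-12.3%) = +8.2410%
%ΔTR ≈ %ΔP + %ΔQ = (-12.3%) + (+8.2410%) = -4.0590%

-4.06%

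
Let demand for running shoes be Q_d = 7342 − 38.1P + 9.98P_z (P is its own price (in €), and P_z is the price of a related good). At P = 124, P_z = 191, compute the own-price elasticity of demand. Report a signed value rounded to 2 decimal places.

At the given values, Q_d = 7342 − 38.1(124) + 9.98(191) = 4523.78.
∂Q_d/∂P = −38.1.
E = (-38.1) × (124/4523.78) = -1.0443…

-1.04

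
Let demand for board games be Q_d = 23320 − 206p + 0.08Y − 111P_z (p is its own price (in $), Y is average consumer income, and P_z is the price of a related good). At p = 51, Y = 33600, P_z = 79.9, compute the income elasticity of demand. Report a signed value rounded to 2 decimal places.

At the given values, Q_d = 23320 − 206(51) + 0.08(33600) − 111(79.9) = 6633.1.
∂Q_d/∂Y = 0.08.
E = (0.08) × (33600/6633.1) = 0.4052…

0.41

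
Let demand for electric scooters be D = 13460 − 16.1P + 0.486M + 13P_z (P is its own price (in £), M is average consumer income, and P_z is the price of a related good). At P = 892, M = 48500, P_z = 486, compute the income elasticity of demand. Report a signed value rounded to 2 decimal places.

0.81

At the given values, D = 13460 − 16.1(892) + 0.486(48500) + 13(486) = 28987.8.
∂D/∂M = 0.486.
E = (0.486) × (48500/28987.8) = 0.8131…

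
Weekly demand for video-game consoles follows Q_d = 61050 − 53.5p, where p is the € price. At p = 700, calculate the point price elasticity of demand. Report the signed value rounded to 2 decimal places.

dQ_d/dp = −53.5. At p = 700, Q_d = 61050 − 53.5(700) = 23600.
Ed = (dQ_d/dp)·(p/Q_d) = −53.5 × (700/23600) = -1.5868…

-1.59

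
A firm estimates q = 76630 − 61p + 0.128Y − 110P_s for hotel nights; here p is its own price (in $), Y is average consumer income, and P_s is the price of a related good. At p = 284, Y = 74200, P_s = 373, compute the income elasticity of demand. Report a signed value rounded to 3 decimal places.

At the given values, q = 76630 − 61(284) + 0.128(74200) − 110(373) = 27773.6.
∂q/∂Y = 0.128.
E = (0.128) × (74200/27773.6) = 0.34196…

0.342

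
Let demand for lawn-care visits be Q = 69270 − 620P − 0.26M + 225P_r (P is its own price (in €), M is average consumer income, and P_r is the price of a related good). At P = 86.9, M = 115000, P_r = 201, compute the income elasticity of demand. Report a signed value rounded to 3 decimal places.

At the given values, Q = 69270 − 620(86.9) − 0.26(115000) + 225(201) = 30717.
∂Q/∂M = -0.26.
E = (-0.26) × (115000/30717) = -0.97340…

-0.973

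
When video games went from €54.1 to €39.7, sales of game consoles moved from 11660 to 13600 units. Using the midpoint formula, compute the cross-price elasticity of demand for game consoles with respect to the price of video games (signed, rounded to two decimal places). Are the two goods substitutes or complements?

%ΔQ_{game consoles} = (13600 − 11660)/avg = 1940/12630 = 0.153602…
%ΔP_{video games} = (39.7 − 54.1)/avg = -14.4/46.9 = -0.307036…
E_cross = (1940/12630) / (-14.4/46.9) = -0.5002…
E_cross < 0 ⇒ the goods are complements.

-0.50; complements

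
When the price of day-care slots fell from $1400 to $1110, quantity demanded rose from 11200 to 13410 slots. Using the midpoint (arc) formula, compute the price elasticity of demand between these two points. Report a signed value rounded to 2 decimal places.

%ΔQ = (13410 − 11200) / [(11200 + 13410)/2] = 2210/12305 = 0.179601…
%ΔP = (1110 − 1400) / [(1400 + 1110)/2] = -290/1255 = -0.231075…
Arc Ed = %ΔQ / %ΔP = (2210/12305) / (-290/1255) = -0.7772…

-0.78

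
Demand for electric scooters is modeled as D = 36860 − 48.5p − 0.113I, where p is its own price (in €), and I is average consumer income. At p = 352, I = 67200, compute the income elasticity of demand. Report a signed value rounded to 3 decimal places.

-0.623

At the given values, D = 36860 − 48.5(352) − 0.113(67200) = 12194.4.
∂D/∂I = -0.113.
E = (-0.113) × (67200/12194.4) = -0.62271…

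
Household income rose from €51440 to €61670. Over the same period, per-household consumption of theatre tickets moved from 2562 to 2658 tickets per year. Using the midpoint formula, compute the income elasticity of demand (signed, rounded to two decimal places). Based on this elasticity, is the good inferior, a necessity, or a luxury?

0.20; necessity

%ΔQ = (2658 − 2562)/[( 2562 + 2658)/2] = 96/2610 = 0.036781…
%ΔIncome = (61670 − 51440)/[( 51440 + 61670)/2] = 10230/56555 = 0.180885…
E_income = (96/2610) / (10230/56555) = 0.2033…
0 < E_income < 1 ⇒ normal good, necessity.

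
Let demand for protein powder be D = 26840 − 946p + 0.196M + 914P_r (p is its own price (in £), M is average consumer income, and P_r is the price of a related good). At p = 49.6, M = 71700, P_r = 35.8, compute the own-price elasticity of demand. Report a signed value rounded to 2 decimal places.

At the given values, D = 26840 − 946(49.6) + 0.196(71700) + 914(35.8) = 26692.8.
∂D/∂p = −946.
E = (-946) × (49.6/26692.8) = -1.7578…

-1.76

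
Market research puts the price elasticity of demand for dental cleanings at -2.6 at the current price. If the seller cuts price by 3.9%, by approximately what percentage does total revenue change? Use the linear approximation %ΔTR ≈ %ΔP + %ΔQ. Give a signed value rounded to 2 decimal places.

%ΔQ ≈ Ed × %ΔP = (-2.6) × (-3.9%) = +10.1400%
%ΔTR ≈ %ΔP + %ΔQ = (-3.9%) + (+10.1400%) = +6.2400%

+6.24%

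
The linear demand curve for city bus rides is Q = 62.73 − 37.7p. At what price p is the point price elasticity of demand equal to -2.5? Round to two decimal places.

1.19

Ed = −37.7p/(62.73 − 37.7p). Set this equal to -2.5:
37.7p = 2.5·(62.73 − 37.7p) ⇒ 37.7p(1 + 2.5) = 2.5·62.73
p = 2.5·62.73 / (37.7·3.5) = 1.1885…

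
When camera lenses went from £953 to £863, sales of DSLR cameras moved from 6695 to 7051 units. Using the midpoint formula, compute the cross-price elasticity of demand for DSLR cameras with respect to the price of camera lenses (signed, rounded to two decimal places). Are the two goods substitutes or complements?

-0.52; complements

%ΔQ_{DSLR cameras} = (7051 − 6695)/avg = 356/6873 = 0.051796…
%ΔP_{camera lenses} = (863 − 953)/avg = -90/908 = -0.099118…
E_cross = (356/6873) / (-90/908) = -0.5225…
E_cross < 0 ⇒ the goods are complements.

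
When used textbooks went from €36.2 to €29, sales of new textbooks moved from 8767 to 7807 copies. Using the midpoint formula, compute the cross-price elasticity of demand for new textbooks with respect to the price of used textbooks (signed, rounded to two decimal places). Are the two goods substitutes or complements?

0.52; substitutes

%ΔQ_{new textbooks} = (7807 − 8767)/avg = -960/8287 = -0.115844…
%ΔP_{used textbooks} = (29 − 36.2)/avg = -7.2/32.6 = -0.220858…
E_cross = (-960/8287) / (-7.2/32.6) = 0.5245…
E_cross > 0 ⇒ the goods are substitutes.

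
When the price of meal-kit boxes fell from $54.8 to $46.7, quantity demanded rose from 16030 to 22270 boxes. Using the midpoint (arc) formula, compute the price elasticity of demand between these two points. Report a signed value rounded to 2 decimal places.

%ΔQ = (22270 − 16030) / [(16030 + 22270)/2] = 6240/19150 = 0.325848…
%ΔP = (46.7 − 54.8) / [(54.8 + 46.7)/2] = -8.1/50.75 = -0.159605…
Arc Ed = %ΔQ / %ΔP = (6240/19150) / (-8.1/50.75) = -2.0415…

-2.04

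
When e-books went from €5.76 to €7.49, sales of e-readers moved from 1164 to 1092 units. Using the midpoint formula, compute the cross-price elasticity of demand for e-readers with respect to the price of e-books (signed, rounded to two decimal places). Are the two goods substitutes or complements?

%ΔQ_{e-readers} = (1092 − 1164)/avg = -72/1128 = -0.063829…
%ΔP_{e-books} = (7.49 − 5.76)/avg = 1.73/6.625 = 0.261132…
E_cross = (-72/1128) / (1.73/6.625) = -0.2444…
E_cross < 0 ⇒ the goods are complements.

-0.24; complements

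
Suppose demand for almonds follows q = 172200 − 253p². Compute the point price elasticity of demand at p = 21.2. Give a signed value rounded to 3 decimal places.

-3.888

dq/dp = −2·253·p = -10727.2. At p = 21.2, q = 58491.68.
Ed = (dq/dp)·(p/q) = (-10727.2) × (21.2/58491.68) = -3.88801…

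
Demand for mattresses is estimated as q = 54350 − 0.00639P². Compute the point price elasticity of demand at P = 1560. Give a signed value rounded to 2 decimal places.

dq/dP = −2·0.00639·P = -19.9368. At P = 1560, q = 38799.296.
Ed = (dq/dP)·(P/q) = (-19.9368) × (1560/38799.296) = -0.8015…

-0.80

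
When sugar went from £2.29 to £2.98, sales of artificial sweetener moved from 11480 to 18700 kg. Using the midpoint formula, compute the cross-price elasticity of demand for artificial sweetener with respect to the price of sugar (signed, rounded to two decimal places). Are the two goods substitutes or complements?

1.83; substitutes

%ΔQ_{artificial sweetener} = (18700 − 11480)/avg = 7220/15090 = 0.478462…
%ΔP_{sugar} = (2.98 − 2.29)/avg = 0.69/2.635 = 0.261859…
E_cross = (7220/15090) / (0.69/2.635) = 1.8271…
E_cross > 0 ⇒ the goods are substitutes.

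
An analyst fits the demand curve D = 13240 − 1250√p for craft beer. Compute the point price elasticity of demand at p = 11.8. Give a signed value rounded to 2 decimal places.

-0.24

dD/dp = −1250/(2√p) = -181.945. At p = 11.8, D = 8946.11.
Ed = (dD/dp)·(p/D) = (-181.945) × (11.8/8946.11) = -0.2399…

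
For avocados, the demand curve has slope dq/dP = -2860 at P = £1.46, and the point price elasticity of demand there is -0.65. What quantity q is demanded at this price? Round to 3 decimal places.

Ed = (dq/dP)·(P/q) ⇒ q = (dq/dP)·P/Ed = (-2860)·1.46/(-0.65) = 6424

6424.000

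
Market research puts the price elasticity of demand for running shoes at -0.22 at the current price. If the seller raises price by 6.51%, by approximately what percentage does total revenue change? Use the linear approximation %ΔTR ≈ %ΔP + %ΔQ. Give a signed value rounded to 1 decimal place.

+5.1%

%ΔQ ≈ Ed × %ΔP = (-0.22) × (+6.51%) = -1.4322%
%ΔTR ≈ %ΔP + %ΔQ = (+6.51%) + (-1.4322%) = +5.0778%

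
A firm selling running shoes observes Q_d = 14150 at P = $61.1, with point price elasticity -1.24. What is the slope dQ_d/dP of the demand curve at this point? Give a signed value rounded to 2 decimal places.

-287.17

Ed = (dQ_d/dP)·(P/Q_d) ⇒ dQ_d/dP = Ed·Q_d/P = (-1.24)·14150/61.1 = -287.1685…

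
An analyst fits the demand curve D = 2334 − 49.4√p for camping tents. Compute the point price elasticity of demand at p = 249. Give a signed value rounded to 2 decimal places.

dD/dp = −49.4/(2√p) = -1.5653. At p = 249, D = 1554.48.
Ed = (dD/dp)·(p/D) = (-1.5653) × (249/1554.48) = -0.2507…

-0.25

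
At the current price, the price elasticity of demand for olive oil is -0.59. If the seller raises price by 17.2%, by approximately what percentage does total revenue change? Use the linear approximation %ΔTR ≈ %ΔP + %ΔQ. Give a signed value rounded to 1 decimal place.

+7.1%

%ΔQ ≈ Ed × %ΔP = (-0.59) × (+17.2%) = -10.1480%
%ΔTR ≈ %ΔP + %ΔQ = (+17.2%) + (-10.1480%) = +7.0520%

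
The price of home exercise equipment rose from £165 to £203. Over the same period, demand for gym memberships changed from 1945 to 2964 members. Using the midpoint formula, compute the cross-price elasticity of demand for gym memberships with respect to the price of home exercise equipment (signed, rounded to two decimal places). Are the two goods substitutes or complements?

%ΔQ_{gym memberships} = (2964 − 1945)/avg = 1019/2454.5 = 0.415155…
%ΔP_{home exercise equipment} = (203 − 165)/avg = 38/184 = 0.206521…
E_cross = (1019/2454.5) / (38/184) = 2.0102…
E_cross > 0 ⇒ the goods are substitutes.

2.01; substitutes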